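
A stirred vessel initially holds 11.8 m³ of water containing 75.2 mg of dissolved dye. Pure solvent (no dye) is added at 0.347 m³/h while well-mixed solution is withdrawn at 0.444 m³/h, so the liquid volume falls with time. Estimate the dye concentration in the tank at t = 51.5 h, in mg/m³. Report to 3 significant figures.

Let m(t) be the amount of dye. Volume: V(t) = V₀ + (Q_in − Q_out) t = 11.8 − 0.097000 t; V(51.5) = 6.8045 m³.
Solute balance: dm/dt = 0 − Q_out C = −Q_out m/V(t).
dm/m = −Q_out dt/(V₀ − 0.097000 t); integrating gives ln(m/m₀) = −(Q_out/(Q_in−Q_out)) ln(V/V₀).
m = m₀ (V₀/V)^(Q_out/(Q_in−Q_out)) = 75.2 × (11.8/6.8045)^(-4.5773) = 6.0513 mg.
C = m/V = 6.0513/6.8045 = 0.88930 mg/m³.

0.889 mg/m³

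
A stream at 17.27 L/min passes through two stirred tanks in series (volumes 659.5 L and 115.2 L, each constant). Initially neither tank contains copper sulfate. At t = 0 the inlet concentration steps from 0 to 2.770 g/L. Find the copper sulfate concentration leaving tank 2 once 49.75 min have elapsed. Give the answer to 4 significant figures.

Each tank obeys Vᵢ dCᵢ/dt = Q(Cᵢ₋₁ − Cᵢ), so τᵢ = Vᵢ/Q.
τ₁ = 659.5/17.27 = 38.1876 min; τ₂ = 115.2/17.27 = 6.67053 min.
Tank 1: C₁ = C_in(1 − e^(−t/τ₁)). Tank 2 (τ₁ ≠ τ₂): C₂ = C_in[1 − (τ₁ e^(−t/τ₁) − τ₂ e^(−t/τ₂))/(τ₁ − τ₂)].
At t = 49.75: e^(−t/τ₁) = 0.271776, e^(−t/τ₂) = 0.000576704.
C₂ = 2.770·[1 − (38.1876·0.271776 − 6.67053·0.000576704)/(31.5171)] = 2.770·0.670826 = 1.85819 g/L.

1.858 g/L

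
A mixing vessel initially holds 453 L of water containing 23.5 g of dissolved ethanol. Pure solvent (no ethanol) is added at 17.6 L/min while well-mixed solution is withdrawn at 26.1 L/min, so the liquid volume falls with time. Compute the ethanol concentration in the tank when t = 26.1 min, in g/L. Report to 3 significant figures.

0.0129 g/L

Total volume: dV/dt = Q_in − Q_out = -8.5000 L/min, so V(t) = 453 − 8.5000 t and V(26.1) = 231.15 L.
No ethanol enters, so dm/dt = −Q_out · (m/V).
Separate: dm/m = −Q_out dt/V(t) ⇒ ln(m/m₀) = −(Q_out/(Q_in−Q_out)) ln(V/V₀).
m = m₀ (V₀/V)^(Q_out/(Q_in−Q_out)) = 23.5 × (453/231.15)^(-3.0706) = 2.9773 g.
C = m/V = 2.9773/231.15 = 0.012881 g/L.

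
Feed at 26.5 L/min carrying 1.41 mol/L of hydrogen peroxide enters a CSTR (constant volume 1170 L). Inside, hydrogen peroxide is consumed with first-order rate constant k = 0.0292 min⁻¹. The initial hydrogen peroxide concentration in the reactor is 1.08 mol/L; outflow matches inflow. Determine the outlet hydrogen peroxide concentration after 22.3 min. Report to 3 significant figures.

0.762 mol/L

V dC/dt = Q(C_in − C) − k V C.
This is linear with rate a = Q/V + k = 0.051850 min⁻¹.
C_ss = Q C_in/(Q + kV) = 0.61593 mol/L; C(t) = C_ss + (C₀ − C_ss) e^(−a t).
C(22.3) = 0.61593 + (0.46407)·e^(−0.051850·22.3) = 0.61593 + (0.46407)·0.31467 = 0.76196 mol/L.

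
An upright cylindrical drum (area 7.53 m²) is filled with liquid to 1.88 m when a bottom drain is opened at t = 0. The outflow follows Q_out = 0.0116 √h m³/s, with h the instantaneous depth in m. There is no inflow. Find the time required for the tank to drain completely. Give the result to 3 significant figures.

Mass balance (ρ constant): A dh/dt = −0.0116 √h.
∫ h^(−1/2) dh = −(0.0116/A) ∫ dt, giving 2√h = 2√h₀ − (0.0116/A) t.
Set h = 0: 2√h₀ = (0.0116/A) t_empty ⇒ t_empty = 2A√h₀/0.0116.
t_empty = 2·7.53·√1.88/0.0116 = 15.060·1.3711/0.0116 = 1780.1 s.

1780 s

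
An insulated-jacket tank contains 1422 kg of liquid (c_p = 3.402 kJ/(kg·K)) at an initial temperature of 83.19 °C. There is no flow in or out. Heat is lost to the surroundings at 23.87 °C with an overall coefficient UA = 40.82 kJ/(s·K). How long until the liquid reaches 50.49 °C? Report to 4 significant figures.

94.96 s

M c_p dT/dt = −UA(T − T_amb).
τ = M c_p/UA = 118.512 s; T_ss = T_amb = 23.8700 °C.
T(t) = T_ss + (T₀ − T_ss)e^(−t/τ); set T = 50.49:
t = −τ ln[(T − T_ss)/(T₀ − T_ss)] = −118.512 · ln(0.448753) = 94.9614 s.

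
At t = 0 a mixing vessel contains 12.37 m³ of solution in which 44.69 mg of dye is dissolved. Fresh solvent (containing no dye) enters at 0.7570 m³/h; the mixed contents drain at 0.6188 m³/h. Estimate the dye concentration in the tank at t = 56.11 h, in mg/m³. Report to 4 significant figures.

0.2513 mg/m³

Total volume: dV/dt = Q_in − Q_out = 0.138200 m³/h, so V(t) = 12.37 + 0.138200 t and V(56.11) = 20.1244 m³.
No dye enters, so dm/dt = −Q_out · (m/V).
Separate: dm/m = −Q_out dt/V(t) ⇒ ln(m/m₀) = −(Q_out/(Q_in−Q_out)) ln(V/V₀).
m = m₀ (V₀/V)^(Q_out/(Q_in−Q_out)) = 44.69 × (12.37/20.1244)^(4.47757) = 5.05663 mg.
C = m/V = 5.05663/20.1244 = 0.251269 mg/m³.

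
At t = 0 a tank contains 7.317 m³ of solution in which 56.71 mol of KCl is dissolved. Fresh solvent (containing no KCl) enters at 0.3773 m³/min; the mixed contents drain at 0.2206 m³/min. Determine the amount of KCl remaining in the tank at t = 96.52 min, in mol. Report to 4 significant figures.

11.71 mol

Total volume: dV/dt = Q_in − Q_out = 0.156700 m³/min, so V(t) = 7.317 + 0.156700 t and V(96.52) = 22.4417 m³.
Species balance (pure solvent in): dm/dt = −Q_out · m/V(t).
Separate: dm/m = −Q_out dt/V(t) ⇒ ln(m/m₀) = −(Q_out/(Q_in−Q_out)) ln(V/V₀).
m = m₀ (V₀/V)^(Q_out/(Q_in−Q_out)) = 56.71 × (7.317/22.4417)^(1.40779) = 11.7074 mol.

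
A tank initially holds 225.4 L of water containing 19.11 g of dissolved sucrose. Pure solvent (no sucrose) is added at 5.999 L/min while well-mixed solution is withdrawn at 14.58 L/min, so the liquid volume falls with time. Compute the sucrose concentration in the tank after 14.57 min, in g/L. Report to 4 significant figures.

Let m(t) be the amount of sucrose. Volume: V(t) = V₀ + (Q_in − Q_out) t = 225.4 − 8.58100 t; V(14.57) = 100.375 L.
Species balance (pure solvent in): dm/dt = −Q_out · m/V(t).
Separate: dm/m = −Q_out dt/V(t) ⇒ ln(m/m₀) = −(Q_out/(Q_in−Q_out)) ln(V/V₀).
m = m₀ (V₀/V)^(Q_out/(Q_in−Q_out)) = 19.11 × (225.4/100.375)^(-1.69910) = 4.83411 g.
C = m/V = 4.83411/100.375 = 0.0481606 g/L.

0.04816 g/L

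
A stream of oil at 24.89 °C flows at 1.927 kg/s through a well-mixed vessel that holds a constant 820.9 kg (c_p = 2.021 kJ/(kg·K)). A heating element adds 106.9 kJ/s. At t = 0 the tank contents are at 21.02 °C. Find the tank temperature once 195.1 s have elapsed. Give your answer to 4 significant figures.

32.53 °C

M c_p dT/dt = ṁ c_p (T_in − T) + Q̇.
Rearrange: dT/dt = (T_ss − T)/τ with τ = M/ṁ = 425.999 s and T_ss = T_in + Q̇/(ṁ c_p) = 52.3392 °C.
This is linear first-order; T(t) = T_ss + (T₀ − T_ss) e^(−t/τ).
T(195.1) = 52.3392 + (-31.3192)·e^(−195.1/425.999) = 52.3392 + (-31.3192)·0.632559 = 32.5280 °C.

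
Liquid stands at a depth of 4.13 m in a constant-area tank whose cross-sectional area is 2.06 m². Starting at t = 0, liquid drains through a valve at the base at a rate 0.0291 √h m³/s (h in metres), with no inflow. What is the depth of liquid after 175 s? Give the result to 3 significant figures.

A dh/dt = −Q_out = −0.0291 √h.
Separate and integrate: 2(√h − √h₀) = −(0.0291/A) t.
√h = √4.13 − 0.0291·175/(2·2.06) = 2.0322 − 1.2360 = 0.79620.
h = 0.79620² = 0.63393 m.

0.634 m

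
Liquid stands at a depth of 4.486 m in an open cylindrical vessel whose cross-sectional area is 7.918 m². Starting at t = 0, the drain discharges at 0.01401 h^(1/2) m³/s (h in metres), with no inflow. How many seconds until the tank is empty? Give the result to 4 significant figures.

A dh/dt = −Q_out = −0.01401 √h.
This is separable: 2 d(√h)/dt = −0.01401/A, so √h = √h₀ − (0.01401/(2A)) t.
Tank is empty when √h = 0: t_empty = 2A√h₀/0.01401.
t_empty = 2·7.918·√4.486/0.01401 = 15.8360·2.11802/0.01401 = 2394.07 s.

2394 s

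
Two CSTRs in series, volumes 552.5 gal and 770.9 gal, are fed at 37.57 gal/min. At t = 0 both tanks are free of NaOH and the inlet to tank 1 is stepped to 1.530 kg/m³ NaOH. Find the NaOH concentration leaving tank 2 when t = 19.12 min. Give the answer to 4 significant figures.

Species balance on tank i: dCᵢ/dt = (Cᵢ₋₁ − Cᵢ)/τᵢ with τᵢ = Vᵢ/Q.
τ₁ = 552.5/37.57 = 14.7059 min; τ₂ = 770.9/37.57 = 20.5190 min.
Tank 1: C₁ = C_in(1 − e^(−t/τ₁)). Tank 2 (τ₁ ≠ τ₂): C₂ = C_in[1 − (τ₁ e^(−t/τ₁) − τ₂ e^(−t/τ₂))/(τ₁ − τ₂)].
At t = 19.12: e^(−t/τ₁) = 0.272488, e^(−t/τ₂) = 0.393837.
C₂ = 1.530·[1 − (14.7059·0.272488 − 20.5190·0.393837)/(-5.81315)] = 1.530·0.299179 = 0.457744 kg/m³.

0.4577 kg/m³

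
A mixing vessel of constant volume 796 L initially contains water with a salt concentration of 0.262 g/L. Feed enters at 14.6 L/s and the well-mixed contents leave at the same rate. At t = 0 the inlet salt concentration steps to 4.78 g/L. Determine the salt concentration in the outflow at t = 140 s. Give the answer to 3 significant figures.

4.43 g/L

Species balance on the tank: V dC/dt = Q(C_in − C).
Rewrite as dC/dt + C/τ = C_in/τ, τ = V/Q = 54.521 s.
C approaches C_in exponentially: C(t) = C_in + (C₀ − C_in) e^(−t/τ).
C(140) = 4.78 + (0.262 − 4.78)·e^(−140/54.521) = 4.78 + (-4.5180)·0.076701 = 4.4335 g/L.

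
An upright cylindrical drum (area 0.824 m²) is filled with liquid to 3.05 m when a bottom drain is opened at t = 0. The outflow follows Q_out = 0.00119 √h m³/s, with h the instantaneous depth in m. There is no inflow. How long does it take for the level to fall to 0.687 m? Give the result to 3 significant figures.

1270 s

A dh/dt = −Q_out = −0.00119 √h.
∫ h^(−1/2) dh = −(0.00119/A) ∫ dt, giving 2√h = 2√h₀ − (0.00119/A) t.
t = 2A(√h₀ − √h)/0.00119 = 2·0.824·(√3.05 − √0.687)/0.00119
  = 1.6480 × (1.7464 − 0.82885) / 0.00119 = 1270.7 s.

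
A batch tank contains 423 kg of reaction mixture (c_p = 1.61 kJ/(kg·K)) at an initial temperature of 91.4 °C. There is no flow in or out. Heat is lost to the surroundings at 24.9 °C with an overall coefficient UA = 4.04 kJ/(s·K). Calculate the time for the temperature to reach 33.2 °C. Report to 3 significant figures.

351 s

M c_p dT/dt = −UA(T − T_amb).
τ = M c_p/UA = 168.57 s; T_ss = T_amb = 24.900 °C.
T(t) = T_ss + (T₀ − T_ss)e^(−t/τ); set T = 33.2:
t = −τ ln[(T − T_ss)/(T₀ − T_ss)] = −168.57 · ln(0.12481) = 350.79 s.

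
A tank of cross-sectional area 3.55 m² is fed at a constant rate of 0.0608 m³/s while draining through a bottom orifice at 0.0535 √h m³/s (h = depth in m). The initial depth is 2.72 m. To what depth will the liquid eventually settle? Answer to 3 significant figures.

A dh/dt = Q_in − 0.0535 √h. Steady state requires inflow = outflow:
Q_in = 0.0535 √h_ss ⇒ √h_ss = 0.0608/0.0535 = 1.1364.
h_ss = 1.1364² = 1.2915 m. (Since h₀ = 2.72 m > h_ss, the level will fall toward this value.)

1.29 m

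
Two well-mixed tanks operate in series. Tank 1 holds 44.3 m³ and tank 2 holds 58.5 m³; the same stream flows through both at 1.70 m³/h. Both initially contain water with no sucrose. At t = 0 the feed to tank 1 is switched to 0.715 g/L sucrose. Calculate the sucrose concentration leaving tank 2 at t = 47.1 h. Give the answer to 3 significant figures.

Each tank obeys Vᵢ dCᵢ/dt = Q(Cᵢ₋₁ − Cᵢ), so τᵢ = Vᵢ/Q.
τ₁ = 44.3/1.70 = 26.059 h; τ₂ = 58.5/1.70 = 34.412 h.
Tank 1: C₁ = C_in(1 − e^(−t/τ₁)). Tank 2 (τ₁ ≠ τ₂): C₂ = C_in[1 − (τ₁ e^(−t/τ₁) − τ₂ e^(−t/τ₂))/(τ₁ − τ₂)].
At t = 47.1: e^(−t/τ₁) = 0.16407, e^(−t/τ₂) = 0.25443.
C₂ = 0.715·[1 − (26.059·0.16407 − 34.412·0.25443)/(-8.3529)] = 0.715·0.46367 = 0.33152 g/L.

0.332 g/L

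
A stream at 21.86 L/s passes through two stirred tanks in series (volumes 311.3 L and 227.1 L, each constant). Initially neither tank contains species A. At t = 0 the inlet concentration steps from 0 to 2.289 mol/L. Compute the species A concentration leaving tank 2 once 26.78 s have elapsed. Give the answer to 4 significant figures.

1.467 mol/L

Time constants: τᵢ = Vᵢ/Q for each well-mixed tank.
τ₁ = 311.3/21.86 = 14.2406 s; τ₂ = 227.1/21.86 = 10.3888 s.
Solving the cascade with C₁(0)=C₂(0)=0 gives C₂(t) = C_in[1 − (τ₁ e^(−t/τ₁) − τ₂ e^(−t/τ₂))/(τ₁ − τ₂)].
At t = 26.78: e^(−t/τ₁) = 0.152508, e^(−t/τ₂) = 0.0759434.
C₂ = 2.289·[1 − (14.2406·0.152508 − 10.3888·0.0759434)/(3.85178)] = 2.289·0.640985 = 1.46721 mol/L.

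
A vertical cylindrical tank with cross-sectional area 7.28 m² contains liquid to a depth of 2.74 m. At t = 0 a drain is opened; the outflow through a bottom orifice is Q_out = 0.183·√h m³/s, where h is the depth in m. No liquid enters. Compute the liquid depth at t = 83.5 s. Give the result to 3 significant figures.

0.367 m

Mass balance (ρ constant): A dh/dt = −0.183 √h.
This is separable: 2 d(√h)/dt = −0.183/A, so √h = √h₀ − (0.183/(2A)) t.
√h = √2.74 − 0.183·83.5/(2·7.28) = 1.6553 − 1.0495 = 0.60581.
h = 0.60581² = 0.36701 m.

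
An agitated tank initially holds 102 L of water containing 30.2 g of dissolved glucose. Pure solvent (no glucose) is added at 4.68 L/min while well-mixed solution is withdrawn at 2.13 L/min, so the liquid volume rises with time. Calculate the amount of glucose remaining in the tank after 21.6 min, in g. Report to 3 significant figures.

Total volume: dV/dt = Q_in − Q_out = 2.5500 L/min, so V(t) = 102 + 2.5500 t and V(21.6) = 157.08 L.
No glucose enters, so dm/dt = −Q_out · (m/V).
dm/m = −Q_out dt/(V₀ + 2.5500 t); integrating gives ln(m/m₀) = −(Q_out/(Q_in−Q_out)) ln(V/V₀).
m = m₀ (V₀/V)^(Q_out/(Q_in−Q_out)) = 30.2 × (102/157.08)^(0.83529) = 21.056 g.

21.1 g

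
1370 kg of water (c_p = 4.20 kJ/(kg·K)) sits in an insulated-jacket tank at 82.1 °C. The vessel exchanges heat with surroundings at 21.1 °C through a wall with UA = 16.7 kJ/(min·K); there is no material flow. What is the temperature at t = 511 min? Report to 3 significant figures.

34.9 °C

Lumped-capacitance energy balance: M c_p dT/dt = UA(T_amb − T).
dT/dt = (T_ss − T)/τ with T_ss = T_amb = 21.100 °C, τ = M c_p/UA = 1370·4.20/16.7 = 344.55 min.
Solution: T(t) = T_ss + (T₀ − T_ss) e^(−t/τ).
T(511) = 21.100 + (61.000)·0.22694 = 34.943 °C.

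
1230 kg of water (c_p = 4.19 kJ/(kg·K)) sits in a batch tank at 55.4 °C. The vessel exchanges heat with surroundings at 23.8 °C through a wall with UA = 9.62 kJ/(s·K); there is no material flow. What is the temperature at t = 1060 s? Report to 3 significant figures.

Lumped-capacitance energy balance: M c_p dT/dt = UA(T_amb − T).
dT/dt = (T_ss − T)/τ with T_ss = T_amb = 23.800 °C, τ = M c_p/UA = 1230·4.19/9.62 = 535.73 s.
Solution: T(t) = T_ss + (T₀ − T_ss) e^(−t/τ).
T(1060) = 23.800 + (31.600)·0.13826 = 28.169 °C.

28.2 °C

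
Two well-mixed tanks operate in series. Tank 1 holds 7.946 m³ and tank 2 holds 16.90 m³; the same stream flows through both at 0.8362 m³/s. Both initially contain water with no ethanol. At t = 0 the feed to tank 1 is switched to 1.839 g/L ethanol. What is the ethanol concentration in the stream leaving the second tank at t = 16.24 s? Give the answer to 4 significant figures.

0.5804 g/L

Species balance on tank i: dCᵢ/dt = (Cᵢ₋₁ − Cᵢ)/τᵢ with τᵢ = Vᵢ/Q.
τ₁ = 7.946/0.8362 = 9.50251 s; τ₂ = 16.90/0.8362 = 20.2105 s.
Tank 1: C₁ = C_in(1 − e^(−t/τ₁)). Tank 2 (τ₁ ≠ τ₂): C₂ = C_in[1 − (τ₁ e^(−t/τ₁) − τ₂ e^(−t/τ₂))/(τ₁ − τ₂)].
At t = 16.24: e^(−t/τ₁) = 0.181043, e^(−t/τ₂) = 0.447740.
C₂ = 1.839·[1 − (9.50251·0.181043 − 20.2105·0.447740)/(-10.7080)] = 1.839·0.315587 = 0.580365 g/L.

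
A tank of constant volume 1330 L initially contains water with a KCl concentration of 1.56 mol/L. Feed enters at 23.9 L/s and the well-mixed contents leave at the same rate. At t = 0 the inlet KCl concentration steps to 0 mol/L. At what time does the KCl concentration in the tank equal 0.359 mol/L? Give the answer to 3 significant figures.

81.8 s

Species balance: V dC/dt = Q(C_in − C) ⇒ τ = V/Q = 55.649 s.
C(t) = C_in + (C₀ − C_in) e^(−t/τ). Set C = 0.359 and solve for t:
e^(−t/τ) = (C − C_in)/(C₀ − C_in) = (0.359 − 0)/(1.56 − 0) = 0.23013
t = −τ ln(…) = 55.649 × 1.4691 = 81.754 s.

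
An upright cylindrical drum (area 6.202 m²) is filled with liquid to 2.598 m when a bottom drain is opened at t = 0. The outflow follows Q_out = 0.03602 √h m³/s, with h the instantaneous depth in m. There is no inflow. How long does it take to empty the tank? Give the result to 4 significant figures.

A dh/dt = −Q_out = −0.03602 √h.
This is separable: 2 d(√h)/dt = −0.03602/A, so √h = √h₀ − (0.03602/(2A)) t.
Tank is empty when √h = 0: t_empty = 2A√h₀/0.03602.
t_empty = 2·6.202·√2.598/0.03602 = 12.4040·1.61183/0.03602 = 555.057 s.

555.1 s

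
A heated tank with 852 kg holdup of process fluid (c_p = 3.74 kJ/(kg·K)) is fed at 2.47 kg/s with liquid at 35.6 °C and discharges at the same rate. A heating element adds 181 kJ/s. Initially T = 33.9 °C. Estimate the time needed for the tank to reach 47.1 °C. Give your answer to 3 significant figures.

First-law balance (no shaft work): M c_p dT/dt = ṁ c_p (T_in − T) + 181.
τ = M/ṁ = 344.94 s; T_ss = T_in + Q̇/(ṁ c_p) = 55.193 °C.
T(t) = T_ss + (T₀ − T_ss) e^(−t/τ). Set T = 47.1:
e^(−t/τ) = (47.1 − 55.193)/(33.9 − 55.193) = 0.38009
t = −344.94 · ln(0.38009) = 333.68 s.

334 s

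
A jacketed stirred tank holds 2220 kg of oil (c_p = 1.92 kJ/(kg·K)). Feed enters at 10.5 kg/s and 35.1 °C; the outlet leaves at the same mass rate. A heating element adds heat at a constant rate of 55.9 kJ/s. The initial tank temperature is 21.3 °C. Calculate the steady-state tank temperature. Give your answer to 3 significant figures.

M c_p dT/dt = ṁ c_p (T_in − T) + Q̇.
At steady state dT/dt = 0 ⇒ T_ss = T_in + Q̇/(ṁ c_p) = 35.1 + 55.9/(10.5·1.92) = 37.873 °C.

37.9 °C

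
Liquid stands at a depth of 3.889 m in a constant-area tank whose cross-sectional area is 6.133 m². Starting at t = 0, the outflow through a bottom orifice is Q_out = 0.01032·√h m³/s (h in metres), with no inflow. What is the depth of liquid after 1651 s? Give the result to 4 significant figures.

A dh/dt = −Q_out = −0.01032 √h.
This is separable: 2 d(√h)/dt = −0.01032/A, so √h = √h₀ − (0.01032/(2A)) t.
√h = √3.889 − 0.01032·1651/(2·6.133) = 1.97205 − 1.38907 = 0.582986.
h = 0.582986² = 0.339872 m.

0.3399 m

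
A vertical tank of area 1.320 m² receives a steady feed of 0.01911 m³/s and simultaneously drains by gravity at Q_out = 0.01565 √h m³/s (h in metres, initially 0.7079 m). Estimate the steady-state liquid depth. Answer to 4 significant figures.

1.491 m

Mass balance (ρ constant): A dh/dt = Q_in − 0.01565 √h. At steady state dh/dt = 0:
Q_in = 0.01565 √h_ss ⇒ √h_ss = 0.01911/0.01565 = 1.22109.
h_ss = 1.22109² = 1.49105 m. (Since h₀ = 0.7079 m < h_ss, the level will rise toward this value.)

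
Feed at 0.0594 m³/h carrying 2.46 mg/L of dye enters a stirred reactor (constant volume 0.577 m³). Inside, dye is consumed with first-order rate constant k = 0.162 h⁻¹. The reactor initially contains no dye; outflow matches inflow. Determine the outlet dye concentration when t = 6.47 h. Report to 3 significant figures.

Species balance: V dC/dt = Q C_in − Q C − k V C.
dC/dt = (Q/V) C_in − (Q/V + k) C; effective rate a = Q/V + k = 0.10295 + 0.162 = 0.26495 h⁻¹.
C_ss = Q C_in/(Q + kV) = 0.95585 mg/L; C(t) = C_ss + (C₀ − C_ss) e^(−a t).
C(6.47) = 0.95585 + (-0.95585)·e^(−0.26495·6.47) = 0.95585 + (-0.95585)·0.18011 = 0.78369 mg/L.

0.784 mg/L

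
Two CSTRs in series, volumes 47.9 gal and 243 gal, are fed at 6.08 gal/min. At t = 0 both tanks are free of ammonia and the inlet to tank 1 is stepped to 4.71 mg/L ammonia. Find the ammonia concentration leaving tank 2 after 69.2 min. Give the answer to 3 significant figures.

Species balance on tank i: dCᵢ/dt = (Cᵢ₋₁ − Cᵢ)/τᵢ with τᵢ = Vᵢ/Q.
τ₁ = 47.9/6.08 = 7.8783 min; τ₂ = 243/6.08 = 39.967 min.
Tank 1: C₁ = C_in(1 − e^(−t/τ₁)). Tank 2 (τ₁ ≠ τ₂): C₂ = C_in[1 − (τ₁ e^(−t/τ₁) − τ₂ e^(−t/τ₂))/(τ₁ − τ₂)].
At t = 69.2: e^(−t/τ₁) = 0.00015322, e^(−t/τ₂) = 0.17703.
C₂ = 4.71·[1 − (7.8783·0.00015322 − 39.967·0.17703)/(-32.089)] = 4.71·0.77954 = 3.6716 mg/L.

3.67 mg/L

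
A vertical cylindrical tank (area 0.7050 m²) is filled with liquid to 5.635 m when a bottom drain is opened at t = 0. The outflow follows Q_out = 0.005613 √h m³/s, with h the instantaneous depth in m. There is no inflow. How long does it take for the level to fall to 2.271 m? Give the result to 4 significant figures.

217.8 s

With no inflow, A dh/dt = −0.005613 √h.
∫ h^(−1/2) dh = −(0.005613/A) ∫ dt, giving 2√h = 2√h₀ − (0.005613/A) t.
t = 2A(√h₀ − √h)/0.005613 = 2·0.7050·(√5.635 − √2.271)/0.005613
  = 1.41000 × (2.37382 − 1.50698) / 0.005613 = 217.750 s.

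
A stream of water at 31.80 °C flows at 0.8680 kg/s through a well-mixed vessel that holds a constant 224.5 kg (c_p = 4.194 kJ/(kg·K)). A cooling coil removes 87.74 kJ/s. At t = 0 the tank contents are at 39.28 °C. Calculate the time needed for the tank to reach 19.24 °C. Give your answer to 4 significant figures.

Heat balance on the well-mixed liquid: M c_p dT/dt = ṁ c_p (T_in − T) − 87.74.
τ = M/ṁ = 258.641 s; T_ss = T_in − Q̇/(ṁ c_p) = 7.69820 °C.
T(t) = T_ss + (T₀ − T_ss) e^(−t/τ). Set T = 19.24:
e^(−t/τ) = (19.24 − 7.69820)/(39.28 − 7.69820) = 0.365457
t = −258.641 · ln(0.365457) = 260.349 s.

260.3 s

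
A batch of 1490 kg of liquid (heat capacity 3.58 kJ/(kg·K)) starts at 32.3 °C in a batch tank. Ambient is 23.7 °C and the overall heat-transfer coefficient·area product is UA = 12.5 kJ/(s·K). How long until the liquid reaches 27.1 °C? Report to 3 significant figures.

M c_p dT/dt = −UA(T − T_amb).
τ = M c_p/UA = 426.74 s; T_ss = T_amb = 23.700 °C.
T(t) = T_ss + (T₀ − T_ss)e^(−t/τ); set T = 27.1:
t = −τ ln[(T − T_ss)/(T₀ − T_ss)] = −426.74 · ln(0.39535) = 396.01 s.

396 s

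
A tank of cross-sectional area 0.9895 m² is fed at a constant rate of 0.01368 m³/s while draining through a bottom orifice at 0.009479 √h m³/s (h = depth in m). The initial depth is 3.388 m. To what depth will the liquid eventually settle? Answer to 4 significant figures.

2.083 m

A dh/dt = Q_in − 0.009479 √h. Steady state requires inflow = outflow:
Q_in = 0.009479 √h_ss ⇒ √h_ss = 0.01368/0.009479 = 1.44319.
h_ss = 1.44319² = 2.08280 m. (Since h₀ = 3.388 m > h_ss, the level will fall toward this value.)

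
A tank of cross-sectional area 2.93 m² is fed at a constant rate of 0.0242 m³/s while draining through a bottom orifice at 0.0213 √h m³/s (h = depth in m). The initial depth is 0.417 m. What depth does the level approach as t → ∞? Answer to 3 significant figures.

1.29 m

Volume balance on the tank: A dh/dt = Q_in − 0.0213 √h. At steady state dh/dt = 0:
Q_in = 0.0213 √h_ss ⇒ √h_ss = 0.0242/0.0213 = 1.1362.
h_ss = 1.1362² = 1.2908 m. (Since h₀ = 0.417 m < h_ss, the level will rise toward this value.)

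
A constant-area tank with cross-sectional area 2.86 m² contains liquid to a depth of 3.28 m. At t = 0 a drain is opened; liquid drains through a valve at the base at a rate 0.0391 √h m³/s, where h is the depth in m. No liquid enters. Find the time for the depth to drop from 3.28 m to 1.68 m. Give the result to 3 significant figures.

75.3 s

A dh/dt = −Q_out = −0.0391 √h.
Separate and integrate: 2(√h − √h₀) = −(0.0391/A) t.
t = 2A(√h₀ − √h)/0.0391 = 2·2.86·(√3.28 − √1.68)/0.0391
  = 5.7200 × (1.8111 − 1.2961) / 0.0391 = 75.330 s.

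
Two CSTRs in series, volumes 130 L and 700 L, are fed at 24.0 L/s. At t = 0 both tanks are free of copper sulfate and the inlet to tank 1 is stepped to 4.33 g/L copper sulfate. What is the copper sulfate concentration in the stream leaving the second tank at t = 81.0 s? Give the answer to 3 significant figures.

Time constants: τᵢ = Vᵢ/Q for each well-mixed tank.
τ₁ = 130/24.0 = 5.4167 s; τ₂ = 700/24.0 = 29.167 s.
Tank 1: C₁ = C_in(1 − e^(−t/τ₁)). Tank 2 (τ₁ ≠ τ₂): C₂ = C_in[1 − (τ₁ e^(−t/τ₁) − τ₂ e^(−t/τ₂))/(τ₁ − τ₂)].
At t = 81.0: e^(−t/τ₁) = 3.2035e-07, e^(−t/τ₂) = 0.062216.
C₂ = 4.33·[1 − (5.4167·3.2035e-07 − 29.167·0.062216)/(-23.750)] = 4.33·0.92359 = 3.9992 g/L.

4.00 g/L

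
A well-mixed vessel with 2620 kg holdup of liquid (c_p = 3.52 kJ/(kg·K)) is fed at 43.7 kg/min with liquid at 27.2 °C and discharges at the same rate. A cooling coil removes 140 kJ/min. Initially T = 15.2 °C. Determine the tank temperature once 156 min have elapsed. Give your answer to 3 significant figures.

25.5 °C

M c_p dT/dt = ṁ c_p (T_in − T) − Q̇.
τ = M/ṁ = 59.954 min; T_ss = T_in − Q̇/(ṁ c_p) = 27.2 − 140/(43.7·3.52) = 26.290 °C.
T approaches T_ss exponentially: T(t) = T_ss + (T₀ − T_ss) e^(−t/τ).
T(156) = 26.290 + (-11.090)·e^(−156/59.954) = 26.290 + (-11.090)·0.074126 = 25.468 °C.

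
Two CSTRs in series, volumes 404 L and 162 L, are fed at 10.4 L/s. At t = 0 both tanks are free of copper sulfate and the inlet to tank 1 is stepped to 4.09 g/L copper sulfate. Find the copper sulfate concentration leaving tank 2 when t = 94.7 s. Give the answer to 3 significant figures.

3.50 g/L

Each tank obeys Vᵢ dCᵢ/dt = Q(Cᵢ₋₁ − Cᵢ), so τᵢ = Vᵢ/Q.
τ₁ = 404/10.4 = 38.846 s; τ₂ = 162/10.4 = 15.577 s.
Tank 1: C₁ = C_in(1 − e^(−t/τ₁)). Tank 2 (τ₁ ≠ τ₂): C₂ = C_in[1 − (τ₁ e^(−t/τ₁) − τ₂ e^(−t/τ₂))/(τ₁ − τ₂)].
At t = 94.7: e^(−t/τ₁) = 0.087351, e^(−t/τ₂) = 0.0022893.
C₂ = 4.09·[1 − (38.846·0.087351 − 15.577·0.0022893)/(23.269)] = 4.09·0.85571 = 3.4998 g/L.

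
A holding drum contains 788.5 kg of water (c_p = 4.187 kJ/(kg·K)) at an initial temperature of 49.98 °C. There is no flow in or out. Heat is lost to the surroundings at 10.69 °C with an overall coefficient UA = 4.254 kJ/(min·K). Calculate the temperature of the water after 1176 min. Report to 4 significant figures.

Energy balance: M c_p dT/dt = −UA(T − T_amb).
dT/dt = (T_ss − T)/τ with T_ss = T_amb = 10.6900 °C, τ = M c_p/UA = 788.5·4.187/4.254 = 776.081 min.
T approaches T_ss exponentially: T(t) = T_ss + (T₀ − T_ss) e^(−t/τ).
T(1176) = 10.6900 + (39.2900)·0.219741 = 19.3236 °C.

19.32 °C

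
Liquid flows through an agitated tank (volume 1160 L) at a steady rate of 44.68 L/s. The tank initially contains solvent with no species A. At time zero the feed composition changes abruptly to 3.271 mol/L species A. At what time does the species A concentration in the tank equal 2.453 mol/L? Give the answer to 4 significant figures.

35.98 s

Species balance: V dC/dt = Q(C_in − C) ⇒ τ = V/Q = 25.9624 s.
C(t) = C_in + (C₀ − C_in) e^(−t/τ). Set C = 2.453 and solve for t:
e^(−t/τ) = (C − C_in)/(C₀ − C_in) = (2.453 − 3.271)/(0 − 3.271) = 0.250076
t = −τ ln(…) = 25.9624 × 1.38599 = 35.9836 s.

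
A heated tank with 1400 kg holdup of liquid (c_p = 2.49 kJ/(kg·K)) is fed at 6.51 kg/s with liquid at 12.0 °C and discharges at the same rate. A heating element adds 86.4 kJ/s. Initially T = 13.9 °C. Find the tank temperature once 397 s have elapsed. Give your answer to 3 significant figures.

16.8 °C

M c_p dT/dt = ṁ c_p (T_in − T) + Q̇.
τ = M/ṁ = 215.05 s; T_ss = T_in + Q̇/(ṁ c_p) = 12.0 + 86.4/(6.51·2.49) = 17.330 °C.
T approaches T_ss exponentially: T(t) = T_ss + (T₀ − T_ss) e^(−t/τ).
T(397) = 17.330 + (-3.4301)·e^(−397/215.05) = 17.330 + (-3.4301)·0.15786 = 16.789 °C.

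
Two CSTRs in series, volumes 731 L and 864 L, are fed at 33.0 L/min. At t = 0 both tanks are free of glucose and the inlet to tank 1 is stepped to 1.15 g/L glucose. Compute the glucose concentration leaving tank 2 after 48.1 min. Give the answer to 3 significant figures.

0.681 g/L

Each tank obeys Vᵢ dCᵢ/dt = Q(Cᵢ₋₁ − Cᵢ), so τᵢ = Vᵢ/Q.
τ₁ = 731/33.0 = 22.152 min; τ₂ = 864/33.0 = 26.182 min.
Tank 1: C₁ = C_in(1 − e^(−t/τ₁)). Tank 2 (τ₁ ≠ τ₂): C₂ = C_in[1 − (τ₁ e^(−t/τ₁) − τ₂ e^(−t/τ₂))/(τ₁ − τ₂)].
At t = 48.1: e^(−t/τ₁) = 0.11402, e^(−t/τ₂) = 0.15927.
C₂ = 1.15·[1 − (22.152·0.11402 − 26.182·0.15927)/(-4.0303)] = 1.15·0.59201 = 0.68081 g/L.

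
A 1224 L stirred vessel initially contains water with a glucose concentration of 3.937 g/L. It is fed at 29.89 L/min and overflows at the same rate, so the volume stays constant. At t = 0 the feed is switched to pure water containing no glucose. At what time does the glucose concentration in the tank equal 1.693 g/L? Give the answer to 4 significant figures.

Species balance: V dC/dt = Q(C_in − C) ⇒ τ = V/Q = 40.9502 min.
C(t) = C_in + (C₀ − C_in) e^(−t/τ). Set C = 1.693 and solve for t:
e^(−t/τ) = (C − C_in)/(C₀ − C_in) = (1.693 − 0)/(3.937 − 0) = 0.430023
t = −τ ln(…) = 40.9502 × 0.843917 = 34.5585 min.

34.56 min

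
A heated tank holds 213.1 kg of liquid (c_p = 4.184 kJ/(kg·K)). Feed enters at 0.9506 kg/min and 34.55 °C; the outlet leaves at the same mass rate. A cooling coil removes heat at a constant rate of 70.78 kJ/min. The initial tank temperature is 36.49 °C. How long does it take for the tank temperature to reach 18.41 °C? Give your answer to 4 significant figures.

Unsteady energy balance on the tank contents: M c_p dT/dt = ṁ c_p (T_in − T) − 70.78.
τ = M/ṁ = 224.174 min; T_ss = T_in − Q̇/(ṁ c_p) = 16.7541 °C.
T(t) = T_ss + (T₀ − T_ss) e^(−t/τ). Set T = 18.41:
e^(−t/τ) = (18.41 − 16.7541)/(36.49 − 16.7541) = 0.0839051
t = −224.174 · ln(0.0839051) = 555.519 min.

555.5 min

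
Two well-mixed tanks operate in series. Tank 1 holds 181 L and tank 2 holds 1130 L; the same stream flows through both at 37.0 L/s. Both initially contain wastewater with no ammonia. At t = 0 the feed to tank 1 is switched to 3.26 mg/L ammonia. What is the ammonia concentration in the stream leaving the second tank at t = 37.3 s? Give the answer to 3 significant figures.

2.12 mg/L

Time constants: τᵢ = Vᵢ/Q for each well-mixed tank.
τ₁ = 181/37.0 = 4.8919 s; τ₂ = 1130/37.0 = 30.541 s.
Solving the cascade with C₁(0)=C₂(0)=0 gives C₂(t) = C_in[1 − (τ₁ e^(−t/τ₁) − τ₂ e^(−t/τ₂))/(τ₁ − τ₂)].
At t = 37.3: e^(−t/τ₁) = 0.00048816, e^(−t/τ₂) = 0.29484.
C₂ = 3.26·[1 − (4.8919·0.00048816 − 30.541·0.29484)/(-25.649)] = 3.26·0.64902 = 2.1158 mg/L.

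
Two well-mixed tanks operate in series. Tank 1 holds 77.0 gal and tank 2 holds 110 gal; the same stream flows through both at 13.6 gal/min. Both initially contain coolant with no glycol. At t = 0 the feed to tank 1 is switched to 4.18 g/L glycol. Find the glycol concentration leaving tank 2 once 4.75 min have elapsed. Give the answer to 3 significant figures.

0.650 g/L

Species balance on tank i: dCᵢ/dt = (Cᵢ₋₁ − Cᵢ)/τᵢ with τᵢ = Vᵢ/Q.
τ₁ = 77.0/13.6 = 5.6618 min; τ₂ = 110/13.6 = 8.0882 min.
Solving the cascade with C₁(0)=C₂(0)=0 gives C₂(t) = C_in[1 − (τ₁ e^(−t/τ₁) − τ₂ e^(−t/τ₂))/(τ₁ − τ₂)].
At t = 4.75: e^(−t/τ₁) = 0.43216, e^(−t/τ₂) = 0.55584.
C₂ = 4.18·[1 − (5.6618·0.43216 − 8.0882·0.55584)/(-2.4265)] = 4.18·0.15557 = 0.65027 g/L.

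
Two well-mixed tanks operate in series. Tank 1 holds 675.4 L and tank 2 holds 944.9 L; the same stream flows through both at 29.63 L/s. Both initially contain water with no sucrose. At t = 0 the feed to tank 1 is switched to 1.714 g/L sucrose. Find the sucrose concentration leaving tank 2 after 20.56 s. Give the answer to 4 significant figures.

Species balance on tank i: dCᵢ/dt = (Cᵢ₋₁ − Cᵢ)/τᵢ with τᵢ = Vᵢ/Q.
τ₁ = 675.4/29.63 = 22.7945 s; τ₂ = 944.9/29.63 = 31.8900 s.
Solving the cascade with C₁(0)=C₂(0)=0 gives C₂(t) = C_in[1 − (τ₁ e^(−t/τ₁) − τ₂ e^(−t/τ₂))/(τ₁ − τ₂)].
At t = 20.56: e^(−t/τ₁) = 0.405768, e^(−t/τ₂) = 0.524811.
C₂ = 1.714·[1 − (22.7945·0.405768 − 31.8900·0.524811)/(-9.09551)] = 1.714·0.176852 = 0.303125 g/L.

0.3031 g/L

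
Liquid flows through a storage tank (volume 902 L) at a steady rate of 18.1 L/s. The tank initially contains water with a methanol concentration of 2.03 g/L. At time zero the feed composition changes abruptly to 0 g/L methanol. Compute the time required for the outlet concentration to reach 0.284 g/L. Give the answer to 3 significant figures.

98.0 s

Accumulation = in − out for the solute gives V dC/dt = Q(C_in − C), so τ = V/Q = 49.834 s.
C(t) = C_in + (C₀ − C_in) e^(−t/τ). Set C = 0.284 and solve for t:
e^(−t/τ) = (C − C_in)/(C₀ − C_in) = (0.284 − 0)/(2.03 − 0) = 0.13990
t = −τ ln(…) = 49.834 × 1.9668 = 98.015 s.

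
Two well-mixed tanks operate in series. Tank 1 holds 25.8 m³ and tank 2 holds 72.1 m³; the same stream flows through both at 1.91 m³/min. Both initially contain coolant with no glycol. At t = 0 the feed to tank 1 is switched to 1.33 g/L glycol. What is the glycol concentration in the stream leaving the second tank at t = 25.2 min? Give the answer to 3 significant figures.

0.382 g/L

Species balance on tank i: dCᵢ/dt = (Cᵢ₋₁ − Cᵢ)/τᵢ with τᵢ = Vᵢ/Q.
τ₁ = 25.8/1.91 = 13.508 min; τ₂ = 72.1/1.91 = 37.749 min.
Tank 1: C₁ = C_in(1 − e^(−t/τ₁)). Tank 2 (τ₁ ≠ τ₂): C₂ = C_in[1 − (τ₁ e^(−t/τ₁) − τ₂ e^(−t/τ₂))/(τ₁ − τ₂)].
At t = 25.2: e^(−t/τ₁) = 0.15481, e^(−t/τ₂) = 0.51295.
C₂ = 1.33·[1 − (13.508·0.15481 − 37.749·0.51295)/(-24.241)] = 1.33·0.28748 = 0.38234 g/L.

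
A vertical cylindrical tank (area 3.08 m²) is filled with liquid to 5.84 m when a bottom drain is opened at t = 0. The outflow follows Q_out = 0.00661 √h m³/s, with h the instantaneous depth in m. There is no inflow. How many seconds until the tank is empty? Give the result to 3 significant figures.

Accumulation of liquid (constant cross-section A): A dh/dt = −0.00661 √h.
∫ h^(−1/2) dh = −(0.00661/A) ∫ dt, giving 2√h = 2√h₀ − (0.00661/A) t.
Tank is empty when √h = 0: t_empty = 2A√h₀/0.00661.
t_empty = 2·3.08·√5.84/0.00661 = 6.1600·2.4166/0.00661 = 2252.1 s.

2250 s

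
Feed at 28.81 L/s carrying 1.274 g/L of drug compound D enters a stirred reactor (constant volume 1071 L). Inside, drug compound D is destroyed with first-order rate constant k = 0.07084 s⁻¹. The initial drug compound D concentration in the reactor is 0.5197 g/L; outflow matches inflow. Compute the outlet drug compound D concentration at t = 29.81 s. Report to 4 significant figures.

0.3598 g/L

Accumulation = in − out − consumed: V dC/dt = Q C_in − Q C − k V C.
This is linear with rate a = Q/V + k = 0.0977401 s⁻¹.
C_ss = Q C_in/(Q + kV) = 0.350631 g/L; C(t) = C_ss + (C₀ − C_ss) e^(−a t).
C(29.81) = 0.350631 + (0.169069)·e^(−0.0977401·29.81) = 0.350631 + (0.169069)·0.0542782 = 0.359808 g/L.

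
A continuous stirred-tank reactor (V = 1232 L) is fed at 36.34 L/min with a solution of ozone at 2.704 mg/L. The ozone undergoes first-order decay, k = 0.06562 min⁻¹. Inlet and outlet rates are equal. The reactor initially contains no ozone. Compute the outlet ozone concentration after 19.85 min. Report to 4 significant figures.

0.7116 mg/L

V dC/dt = Q(C_in − C) − k V C.
dC/dt = (Q/V) C_in − (Q/V + k) C; effective rate a = Q/V + k = 0.0294968 + 0.06562 = 0.0951168 min⁻¹.
C_ss = Q C_in/(Q + kV) = 0.838540 mg/L; C(t) = C_ss + (C₀ − C_ss) e^(−a t).
C(19.85) = 0.838540 + (-0.838540)·e^(−0.0951168·19.85) = 0.838540 + (-0.838540)·0.151364 = 0.711615 mg/L.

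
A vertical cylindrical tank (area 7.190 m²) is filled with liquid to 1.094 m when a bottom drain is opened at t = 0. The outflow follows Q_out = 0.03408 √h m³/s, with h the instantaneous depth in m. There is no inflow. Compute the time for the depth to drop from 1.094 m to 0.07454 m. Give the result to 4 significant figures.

Mass balance (ρ constant): A dh/dt = −0.03408 √h.
Separate and integrate: 2(√h − √h₀) = −(0.03408/A) t.
t = 2A(√h₀ − √h)/0.03408 = 2·7.190·(√1.094 − √0.07454)/0.03408
  = 14.3800 × (1.04594 − 0.273020) / 0.03408 = 326.134 s.

326.1 s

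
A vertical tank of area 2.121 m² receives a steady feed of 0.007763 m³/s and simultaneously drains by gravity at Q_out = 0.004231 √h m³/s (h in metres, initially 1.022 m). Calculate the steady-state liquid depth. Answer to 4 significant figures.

Level balance: A dh/dt = 0.007763 − 0.004231 √h. Setting dh/dt = 0:
Q_in = 0.004231 √h_ss ⇒ √h_ss = 0.007763/0.004231 = 1.83479.
h_ss = 1.83479² = 3.36646 m. (Since h₀ = 1.022 m < h_ss, the level will rise toward this value.)

3.366 m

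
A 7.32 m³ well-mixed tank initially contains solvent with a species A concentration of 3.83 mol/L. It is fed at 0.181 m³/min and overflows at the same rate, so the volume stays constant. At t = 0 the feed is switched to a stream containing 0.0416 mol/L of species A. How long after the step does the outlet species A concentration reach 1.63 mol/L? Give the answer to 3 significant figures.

Species balance: V dC/dt = Q(C_in − C) ⇒ τ = V/Q = 40.442 min.
C(t) = C_in + (C₀ − C_in) e^(−t/τ). Set C = 1.63 and solve for t:
e^(−t/τ) = (C − C_in)/(C₀ − C_in) = (1.63 − 0.0416)/(3.83 − 0.0416) = 0.41928
t = −τ ln(…) = 40.442 × 0.86922 = 35.153 min.

35.2 min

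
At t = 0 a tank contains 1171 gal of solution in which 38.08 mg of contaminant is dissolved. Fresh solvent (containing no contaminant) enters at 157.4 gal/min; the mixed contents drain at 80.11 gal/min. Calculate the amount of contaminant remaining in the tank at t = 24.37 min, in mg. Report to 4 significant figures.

Let m(t) be the amount of contaminant. Volume: V(t) = V₀ + (Q_in − Q_out) t = 1171 + 77.2900 t; V(24.37) = 3054.56 gal.
Species balance (pure solvent in): dm/dt = −Q_out · m/V(t).
dm/m = −Q_out dt/(V₀ + 77.2900 t); integrating gives ln(m/m₀) = −(Q_out/(Q_in−Q_out)) ln(V/V₀).
m = m₀ (V₀/V)^(Q_out/(Q_in−Q_out)) = 38.08 × (1171/3054.56)^(1.03649) = 14.0966 mg.

14.10 mg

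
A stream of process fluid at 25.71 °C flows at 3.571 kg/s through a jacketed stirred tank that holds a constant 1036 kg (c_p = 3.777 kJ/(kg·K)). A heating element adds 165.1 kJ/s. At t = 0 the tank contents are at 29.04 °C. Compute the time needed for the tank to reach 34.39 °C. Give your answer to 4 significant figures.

266.1 s

M c_p dT/dt = ṁ c_p (T_in − T) + Q̇.
τ = M/ṁ = 290.115 s; T_ss = T_in + Q̇/(ṁ c_p) = 37.9508 °C.
T(t) = T_ss + (T₀ − T_ss) e^(−t/τ). Set T = 34.39:
e^(−t/τ) = (34.39 − 37.9508)/(29.04 − 37.9508) = 0.399606
t = −290.115 · ln(0.399606) = 266.116 s.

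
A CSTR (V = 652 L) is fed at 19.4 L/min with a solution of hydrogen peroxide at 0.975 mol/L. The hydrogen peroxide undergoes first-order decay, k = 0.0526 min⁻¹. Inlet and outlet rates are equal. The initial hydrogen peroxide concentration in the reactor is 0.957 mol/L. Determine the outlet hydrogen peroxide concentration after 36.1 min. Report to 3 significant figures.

Accumulation = in − out − consumed: V dC/dt = Q C_in − Q C − k V C.
dC/dt = (Q/V) C_in − (Q/V + k) C; effective rate a = Q/V + k = 0.029755 + 0.0526 = 0.082355 min⁻¹.
C_ss = Q C_in/(Q + kV) = 0.35227 mol/L; C(t) = C_ss + (C₀ − C_ss) e^(−a t).
C(36.1) = 0.35227 + (0.60473)·e^(−0.082355·36.1) = 0.35227 + (0.60473)·0.051150 = 0.38320 mol/L.

0.383 mol/L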